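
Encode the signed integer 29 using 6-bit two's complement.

29 is non-negative, so write it directly in 6 bits: 011101.

011101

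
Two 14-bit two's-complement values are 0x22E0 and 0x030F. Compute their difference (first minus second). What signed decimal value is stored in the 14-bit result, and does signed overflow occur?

0x22E0 = 10001011100000 = -7456 (signed)
0x030F = 00001100001111 = 783 (signed)
Subtract via negate-and-add: invert 00001100001111 + 1 = 11110011110001 (i.e. -783).
  10001011100000
+ 11110011110001
= 01111111010001  (discard carry-out 1)
Result 01111111010001: MSB = 0 → value 8145.
Both addends (after negating the subtrahend) are negative but the stored result is non-negative: signed overflow. The true value -7456 − 783 = -8239 lies outside [-8192, 8191].

8145; overflow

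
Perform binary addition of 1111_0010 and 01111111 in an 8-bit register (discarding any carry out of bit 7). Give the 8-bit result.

01110001

  11110010
+ 01111111
= 01110001  (discard carry-out 1)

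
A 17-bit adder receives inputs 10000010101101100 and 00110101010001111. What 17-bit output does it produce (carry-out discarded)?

  10000010101101100
+ 00110101010001111
= 10110111111111011

10110111111111011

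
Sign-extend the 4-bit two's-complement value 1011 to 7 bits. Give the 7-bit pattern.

1111011

MSB of 1011 is 1; replicate it into the new high bits.
111|1011 → 1111011 (still -5).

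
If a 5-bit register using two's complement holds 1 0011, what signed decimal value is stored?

MSB is 1, so the value is negative.
Invert: 01100. Add 1: 01101 = 13. So the value is −13.

-13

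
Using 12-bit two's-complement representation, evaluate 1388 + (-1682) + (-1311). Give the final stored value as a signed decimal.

-1605

1388 + (-1682) = -294 (111011011010)
-294 + (-1311) = -1605 (100110111011)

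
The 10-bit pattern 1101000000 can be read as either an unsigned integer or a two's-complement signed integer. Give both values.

unsigned = 832, signed = -192

Unsigned: 1101000000 = 832.
Signed: MSB=1 → 832 − 1024 = -192.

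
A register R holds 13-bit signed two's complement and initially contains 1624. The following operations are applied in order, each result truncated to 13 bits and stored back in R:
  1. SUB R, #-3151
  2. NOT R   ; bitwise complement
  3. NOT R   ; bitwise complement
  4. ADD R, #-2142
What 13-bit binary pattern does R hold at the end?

0101001001001

Start: R = 1624 = 0011001011000.
R = 1624 − (-3151) = 4775; wraps to -3417 = 1001010100111
R = NOT 1001010100111 = 0110101011000 = 3416
R = NOT 0110101011000 = 1001010100111 = -3417
R = -3417 + (-2142) = -5559; wraps to 2633 = 0101001001001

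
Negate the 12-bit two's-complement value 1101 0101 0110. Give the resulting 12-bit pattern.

001010101010

Invert: 001010101001. Add 1: 001010101010.
Check: 110101010110 = -682, 001010101010 = 682.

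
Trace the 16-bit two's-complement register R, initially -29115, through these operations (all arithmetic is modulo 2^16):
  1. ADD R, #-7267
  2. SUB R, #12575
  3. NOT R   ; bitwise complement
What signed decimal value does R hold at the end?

-16580

Start: R = -29115 = 1000111001000101.
R = -29115 + (-7267) = -36382; wraps to 29154 = 0111000111100010
R = 29154 − 12575 = 16579 = 0100000011000011
R = NOT 0100000011000011 = 1011111100111100 = -16580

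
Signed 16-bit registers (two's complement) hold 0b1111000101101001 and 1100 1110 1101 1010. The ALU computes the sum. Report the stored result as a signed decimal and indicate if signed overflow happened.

-16317; no overflow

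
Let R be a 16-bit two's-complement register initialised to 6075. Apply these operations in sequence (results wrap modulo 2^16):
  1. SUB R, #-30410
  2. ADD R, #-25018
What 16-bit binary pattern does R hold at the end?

Start: R = 6075 = 0001011110111011.
R = 6075 − (-30410) = 36485; wraps to -29051 = 1000111010000101
R = -29051 + (-25018) = -54069; wraps to 11467 = 0010110011001011

0010110011001011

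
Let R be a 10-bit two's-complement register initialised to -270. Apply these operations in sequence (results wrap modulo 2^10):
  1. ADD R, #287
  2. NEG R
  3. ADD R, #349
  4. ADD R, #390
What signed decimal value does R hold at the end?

-302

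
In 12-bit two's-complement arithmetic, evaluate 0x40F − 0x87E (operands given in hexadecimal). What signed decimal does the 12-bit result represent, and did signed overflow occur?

0x40F = 010000001111 = 1039 (signed)
0x87E = 100001111110 = -1922 (signed)
Subtract via negate-and-add: invert 100001111110 + 1 = 011110000010 (i.e. 1922).
  010000001111
+ 011110000010
= 101110010001
Result 101110010001: MSB = 1 → 2961 − 4096 = -1135.
Both addends (after negating the subtrahend) are non-negative but the stored result is negative: signed overflow. The true value 1039 − (-1922) = 2961 lies outside [-2048, 2047].

-1135; overflow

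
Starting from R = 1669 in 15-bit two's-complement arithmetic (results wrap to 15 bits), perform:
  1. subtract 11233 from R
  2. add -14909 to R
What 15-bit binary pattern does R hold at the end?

Start: R = 1669 = 000011010000101.
R = 1669 − 11233 = -9564 = 101101010100100
R = -9564 + (-14909) = -24473; wraps to 8295 = 010000001100111

010000001100111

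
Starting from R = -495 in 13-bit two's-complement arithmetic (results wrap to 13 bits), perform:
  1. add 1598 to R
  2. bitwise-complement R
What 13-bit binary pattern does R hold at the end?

Start: R = -495 = 1111000010001.
R = -495 + 1598 = 1103 = 0010001001111
R = NOT 0010001001111 = 1101110110000 = -1104

1101110110000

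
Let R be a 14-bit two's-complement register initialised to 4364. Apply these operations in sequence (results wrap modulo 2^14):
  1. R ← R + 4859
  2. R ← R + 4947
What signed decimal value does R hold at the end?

-2214

Start: R = 4364 = 01000100001100.
R = 4364 + 4859 = 9223; wraps to -7161 = 10010000000111
R = -7161 + 4947 = -2214 = 11011101011010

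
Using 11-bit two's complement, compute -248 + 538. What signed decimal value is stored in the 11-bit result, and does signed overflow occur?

290; no overflow

-248 → 11100001000
538 → 01000011010
  11100001000
+ 01000011010
= 00100100010  (discard carry-out 1)
Result 00100100010: MSB = 0 → value 290.
Addends have opposite signs, so signed overflow cannot occur.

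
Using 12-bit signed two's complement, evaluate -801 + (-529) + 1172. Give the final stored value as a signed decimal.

-158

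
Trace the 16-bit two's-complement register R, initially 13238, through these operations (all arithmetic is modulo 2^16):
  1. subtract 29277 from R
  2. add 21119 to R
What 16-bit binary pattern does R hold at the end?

Start: R = 13238 = 0011001110110110.
R = 13238 − 29277 = -16039 = 1100000101011001
R = -16039 + 21119 = 5080 = 0001001111011000

0001001111011000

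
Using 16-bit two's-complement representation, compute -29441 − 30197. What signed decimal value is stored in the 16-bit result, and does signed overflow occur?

-29441 → 1000110011111111
30197 → 0111010111110101
Subtract via negate-and-add: invert 0111010111110101 + 1 = 1000101000001011 (i.e. -30197).
  1000110011111111
+ 1000101000001011
= 0001011100001010  (discard carry-out 1)
Result 0001011100001010: MSB = 0 → value 5898.
Both addends (after negating the subtrahend) are negative but the stored result is non-negative: signed overflow. The true value -29441 − 30197 = -59638 lies outside [-32768, 32767].

5898; overflow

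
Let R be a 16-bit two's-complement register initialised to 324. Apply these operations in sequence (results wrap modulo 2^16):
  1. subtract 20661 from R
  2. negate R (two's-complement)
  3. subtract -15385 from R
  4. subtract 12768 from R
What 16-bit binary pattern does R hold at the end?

0101100110101010

Start: R = 324 = 0000000101000100.
R = 324 − 20661 = -20337 = 1011000010001111
R = −(-20337) = 20337 = 0100111101110001
R = 20337 − (-15385) = 35722; wraps to -29814 = 1000101110001010
R = -29814 − 12768 = -42582; wraps to 22954 = 0101100110101010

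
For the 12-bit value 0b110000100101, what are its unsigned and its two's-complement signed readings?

Unsigned: 110000100101 = 3109.
Signed: MSB=1 → 3109 − 4096 = -987.

unsigned = 3109, signed = -987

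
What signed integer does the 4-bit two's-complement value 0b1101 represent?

MSB is 1, so the value is negative.
Unsigned reading: 13. Subtract 2^4 = 16: 13 − 16 = -3.

-3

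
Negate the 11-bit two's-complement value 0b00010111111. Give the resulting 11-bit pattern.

Invert: 11101000000. Add 1: 11101000001.
Check: 00010111111 = 191, 11101000001 = -191.

11101000001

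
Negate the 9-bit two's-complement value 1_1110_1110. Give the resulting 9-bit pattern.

000010010

Invert: 000010001. Add 1: 000010010.
Check: 111101110 = -18, 000010010 = 18.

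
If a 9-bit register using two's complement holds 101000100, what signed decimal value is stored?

-188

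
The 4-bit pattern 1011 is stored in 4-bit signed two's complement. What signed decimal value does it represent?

-5

MSB is 1, so the value is negative.
Invert: 0100. Add 1: 0101 = 5. So the value is −5.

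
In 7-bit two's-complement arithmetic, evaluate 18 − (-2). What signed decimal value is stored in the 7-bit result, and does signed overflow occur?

18 → 0010010
-2 → 1111110
Subtract via negate-and-add: invert 1111110 + 1 = 0000010 (i.e. 2).
  0010010
+ 0000010
= 0010100
Result 0010100: MSB = 0 → value 20.
Both addends (after negating the subtrahend) are non-negative and so is the stored result: no signed overflow.

20; no overflow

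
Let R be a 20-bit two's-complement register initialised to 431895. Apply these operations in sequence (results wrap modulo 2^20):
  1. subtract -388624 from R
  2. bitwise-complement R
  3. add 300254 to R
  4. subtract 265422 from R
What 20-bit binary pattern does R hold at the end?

01000000001011101000

Start: R = 431895 = 01101001011100010111.
R = 431895 − (-388624) = 820519; wraps to -228057 = 11001000010100100111
R = NOT 11001000010100100111 = 00110111101011011000 = 228056
R = 228056 + 300254 = 528310; wraps to -520266 = 10000000111110110110
R = -520266 − 265422 = -785688; wraps to 262888 = 01000000001011101000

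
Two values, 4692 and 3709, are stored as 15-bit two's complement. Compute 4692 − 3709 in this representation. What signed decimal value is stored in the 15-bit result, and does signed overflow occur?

983; no overflow

4692 → 001001001010100
3709 → 000111001111101
Subtract via negate-and-add: invert 000111001111101 + 1 = 111000110000011 (i.e. -3709).
  001001001010100
+ 111000110000011
= 000001111010111  (discard carry-out 1)
Result 000001111010111: MSB = 0 → value 983.
Addends (after negating the subtrahend) have opposite signs, so signed overflow cannot occur.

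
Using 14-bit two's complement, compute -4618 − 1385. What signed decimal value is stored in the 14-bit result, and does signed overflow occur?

-4618 → 10110111110110
1385 → 00010101101001
Subtract via negate-and-add: invert 00010101101001 + 1 = 11101010010111 (i.e. -1385).
  10110111110110
+ 11101010010111
= 10100010001101  (discard carry-out 1)
Result 10100010001101: MSB = 1 → 10381 − 16384 = -6003.
Both addends (after negating the subtrahend) are negative and so is the stored result: no signed overflow.

-6003; no overflow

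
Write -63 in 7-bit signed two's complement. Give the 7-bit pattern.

|-63| = 63 = 0111111 in 7 bits.
Invert the bits: 1000000. Add 1: 1000001.

1000001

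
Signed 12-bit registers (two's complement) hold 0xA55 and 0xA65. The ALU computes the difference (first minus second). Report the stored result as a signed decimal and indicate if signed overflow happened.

-16; no overflow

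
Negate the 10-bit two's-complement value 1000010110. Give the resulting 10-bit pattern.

Invert: 0111101001. Add 1: 0111101010.
Check: 1000010110 = -490, 0111101010 = 490.

0111101010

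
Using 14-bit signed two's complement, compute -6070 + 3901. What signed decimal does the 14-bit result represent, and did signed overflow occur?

-2169; no overflow

-6070 → 10100001001010
3901 → 00111100111101
  10100001001010
+ 00111100111101
= 11011110000111
Result 11011110000111: MSB = 1 → 14215 − 16384 = -2169.
Addends have opposite signs, so signed overflow cannot occur.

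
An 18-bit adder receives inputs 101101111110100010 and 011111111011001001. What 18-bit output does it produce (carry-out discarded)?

001101111001101011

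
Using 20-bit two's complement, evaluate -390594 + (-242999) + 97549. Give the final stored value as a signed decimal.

512532

-390594 + (-242999) = -633593 → wraps to 414983 (01100101010100000111)
414983 + 97549 = 512532 (01111101001000010100)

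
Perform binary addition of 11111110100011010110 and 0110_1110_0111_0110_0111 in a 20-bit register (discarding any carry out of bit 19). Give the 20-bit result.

01101101000000111101

  11111110100011010110
+ 01101110011101100111
= 01101101000000111101  (discard carry-out 1)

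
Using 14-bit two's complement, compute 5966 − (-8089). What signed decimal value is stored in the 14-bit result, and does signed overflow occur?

5966 → 01011101001110
-8089 → 10000001100111
Subtract via negate-and-add: invert 10000001100111 + 1 = 01111110011001 (i.e. 8089).
  01011101001110
+ 01111110011001
= 11011011100111
Result 11011011100111: MSB = 1 → 14055 − 16384 = -2329.
Both addends (after negating the subtrahend) are non-negative but the stored result is negative: signed overflow. The true value 5966 − (-8089) = 14055 lies outside [-8192, 8191].

-2329; overflow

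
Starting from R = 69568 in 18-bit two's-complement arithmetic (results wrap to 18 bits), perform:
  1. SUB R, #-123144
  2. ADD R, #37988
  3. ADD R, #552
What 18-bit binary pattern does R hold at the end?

Start: R = 69568 = 010000111111000000.
R = 69568 − (-123144) = 192712; wraps to -69432 = 101111000011001000
R = -69432 + 37988 = -31444 = 111000010100101100
R = -31444 + 552 = -30892 = 111000011101010100

111000011101010100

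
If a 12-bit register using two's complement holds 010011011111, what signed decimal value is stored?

1247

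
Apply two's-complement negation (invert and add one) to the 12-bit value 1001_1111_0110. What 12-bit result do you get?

011000001010

Invert: 011000001001. Add 1: 011000001010.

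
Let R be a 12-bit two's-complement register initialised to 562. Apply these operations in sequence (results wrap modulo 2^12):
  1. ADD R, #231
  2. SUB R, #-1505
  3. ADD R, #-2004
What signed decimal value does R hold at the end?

294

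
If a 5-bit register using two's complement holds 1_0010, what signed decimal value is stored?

-14

MSB is 1, so the value is negative.
Invert: 01101. Add 1: 01110 = 14. So the value is −14.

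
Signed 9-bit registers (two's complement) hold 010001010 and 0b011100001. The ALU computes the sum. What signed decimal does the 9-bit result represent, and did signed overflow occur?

-149; overflow

010001010 = 138 (signed)
0b011100001 → 011100001 = 225 (signed)
  010001010
+ 011100001
= 101101011
Result 101101011: MSB = 1 → 363 − 512 = -149.
Both addends are non-negative but the stored result is negative: signed overflow. The true value 138 + 225 = 363 lies outside [-256, 255].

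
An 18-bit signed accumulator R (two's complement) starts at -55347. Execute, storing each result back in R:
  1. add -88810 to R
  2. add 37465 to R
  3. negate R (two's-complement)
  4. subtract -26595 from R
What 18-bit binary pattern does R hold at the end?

100000100010100111

Start: R = -55347 = 110010011111001101.
R = -55347 + (-88810) = -144157; wraps to 117987 = 011100110011100011
R = 117987 + 37465 = 155452; wraps to -106692 = 100101111100111100
R = −(-106692) = 106692 = 011010000011000100
R = 106692 − (-26595) = 133287; wraps to -128857 = 100000100010100111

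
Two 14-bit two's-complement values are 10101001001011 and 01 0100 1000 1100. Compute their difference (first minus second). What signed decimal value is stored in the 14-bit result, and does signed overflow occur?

10101001001011 = -5557 (signed)
01 0100 1000 1100 → 01010010001100 = 5260 (signed)
Subtract via negate-and-add: invert 01010010001100 + 1 = 10101101110100 (i.e. -5260).
  10101001001011
+ 10101101110100
= 01010110111111  (discard carry-out 1)
Result 01010110111111: MSB = 0 → value 5567.
Both addends (after negating the subtrahend) are negative but the stored result is non-negative: signed overflow. The true value -5557 − 5260 = -10817 lies outside [-8192, 8191].

5567; overflow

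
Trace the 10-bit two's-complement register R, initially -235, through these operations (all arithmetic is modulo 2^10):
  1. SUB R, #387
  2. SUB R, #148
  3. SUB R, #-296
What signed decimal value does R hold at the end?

Start: R = -235 = 1100010101.
R = -235 − 387 = -622; wraps to 402 = 0110010010
R = 402 − 148 = 254 = 0011111110
R = 254 − (-296) = 550; wraps to -474 = 1000100110

-474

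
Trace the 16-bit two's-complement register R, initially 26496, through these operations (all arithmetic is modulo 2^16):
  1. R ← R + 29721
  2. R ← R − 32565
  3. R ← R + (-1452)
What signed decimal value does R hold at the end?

22200

Start: R = 26496 = 0110011110000000.
R = 26496 + 29721 = 56217; wraps to -9319 = 1101101110011001
R = -9319 − 32565 = -41884; wraps to 23652 = 0101110001100100
R = 23652 + (-1452) = 22200 = 0101011010111000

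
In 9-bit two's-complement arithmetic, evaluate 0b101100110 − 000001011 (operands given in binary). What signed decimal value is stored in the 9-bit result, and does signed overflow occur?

-165; no overflow

0b101100110 → 101100110 = -154 (signed)
000001011 = 11 (signed)
Subtract via negate-and-add: invert 000001011 + 1 = 111110101 (i.e. -11).
  101100110
+ 111110101
= 101011011  (discard carry-out 1)
Result 101011011: MSB = 1 → 347 − 512 = -165.
Both addends (after negating the subtrahend) are negative and so is the stored result: no signed overflow.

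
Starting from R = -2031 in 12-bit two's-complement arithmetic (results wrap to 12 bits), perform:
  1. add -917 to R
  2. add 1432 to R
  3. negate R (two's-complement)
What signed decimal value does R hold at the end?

Start: R = -2031 = 100000010001.
R = -2031 + (-917) = -2948; wraps to 1148 = 010001111100
R = 1148 + 1432 = 2580; wraps to -1516 = 101000010100
R = −(-1516) = 1516 = 010111101100

1516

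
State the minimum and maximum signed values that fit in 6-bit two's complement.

min = -32, max = 31

Minimum: −2^5 = -32.
Maximum: 2^5 − 1 = 31.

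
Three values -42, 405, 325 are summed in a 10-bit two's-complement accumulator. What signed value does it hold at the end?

-336

-42 + 405 = 363 (0101101011)
363 + 325 = 688 → wraps to -336 (1010110000)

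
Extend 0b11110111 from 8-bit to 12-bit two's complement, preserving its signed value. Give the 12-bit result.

111111110111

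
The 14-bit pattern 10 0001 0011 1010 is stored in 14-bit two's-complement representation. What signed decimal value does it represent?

-7878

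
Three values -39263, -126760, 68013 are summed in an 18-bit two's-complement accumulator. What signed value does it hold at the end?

-39263 + (-126760) = -166023 → wraps to 96121 (010111011101111001)
96121 + 68013 = 164134 → wraps to -98010 (101000000100100110)

-98010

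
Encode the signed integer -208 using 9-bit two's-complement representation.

100110000

|-208| = 208 = 011010000 in 9 bits.
Invert the bits: 100101111. Add 1: 100110000.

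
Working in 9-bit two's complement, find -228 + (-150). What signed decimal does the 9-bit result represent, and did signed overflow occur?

-228 → 100011100
-150 → 101101010
  100011100
+ 101101010
= 010000110  (discard carry-out 1)
Result 010000110: MSB = 0 → value 134.
Both addends are negative but the stored result is non-negative: signed overflow. The true value -228 + (-150) = -378 lies outside [-256, 255].

134; overflow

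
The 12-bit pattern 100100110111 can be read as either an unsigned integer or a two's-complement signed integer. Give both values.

unsigned = 2359, signed = -1737

Unsigned: 100100110111 = 2359.
Signed: MSB=1 → 2359 − 4096 = -1737.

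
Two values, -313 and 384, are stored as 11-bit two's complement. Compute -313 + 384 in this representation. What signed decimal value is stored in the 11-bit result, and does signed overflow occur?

-313 → 11011000111
384 → 00110000000
  11011000111
+ 00110000000
= 00001000111  (discard carry-out 1)
Result 00001000111: MSB = 0 → value 71.
Addends have opposite signs, so signed overflow cannot occur.

71; no overflow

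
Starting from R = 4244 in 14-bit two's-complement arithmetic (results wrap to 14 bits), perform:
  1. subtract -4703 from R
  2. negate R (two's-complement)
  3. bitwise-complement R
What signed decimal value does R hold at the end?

-7438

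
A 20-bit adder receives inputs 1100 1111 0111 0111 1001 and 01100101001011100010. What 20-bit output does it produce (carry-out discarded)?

00110100101001011011

  11001111011101111001
+ 01100101001011100010
= 00110100101001011011  (discard carry-out 1)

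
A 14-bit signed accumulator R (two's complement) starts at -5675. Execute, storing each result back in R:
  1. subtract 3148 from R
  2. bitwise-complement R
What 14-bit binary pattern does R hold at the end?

10001001110110

Start: R = -5675 = 10100111010101.
R = -5675 − 3148 = -8823; wraps to 7561 = 01110110001001
R = NOT 01110110001001 = 10001001110110 = -7562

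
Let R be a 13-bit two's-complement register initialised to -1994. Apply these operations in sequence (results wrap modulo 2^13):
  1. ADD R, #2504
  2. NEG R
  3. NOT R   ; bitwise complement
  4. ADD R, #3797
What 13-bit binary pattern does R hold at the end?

1000011010010

Start: R = -1994 = 1100000110110.
R = -1994 + 2504 = 510 = 0000111111110
R = −(510) = -510 = 1111000000010
R = NOT 1111000000010 = 0000111111101 = 509
R = 509 + 3797 = 4306; wraps to -3886 = 1000011010010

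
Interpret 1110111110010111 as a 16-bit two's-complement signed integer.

-4201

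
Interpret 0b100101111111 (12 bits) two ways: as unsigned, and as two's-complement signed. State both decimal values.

Unsigned: 100101111111 = 2431.
Signed: MSB=1 → 2431 − 4096 = -1665.

unsigned = 2431, signed = -1665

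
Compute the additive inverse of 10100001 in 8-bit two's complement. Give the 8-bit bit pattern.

01011111

Invert: 01011110. Add 1: 01011111.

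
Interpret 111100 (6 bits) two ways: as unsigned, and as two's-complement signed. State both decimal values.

unsigned = 60, signed = -4

Unsigned: 111100 = 60.
Signed: MSB=1 → 60 − 64 = -4.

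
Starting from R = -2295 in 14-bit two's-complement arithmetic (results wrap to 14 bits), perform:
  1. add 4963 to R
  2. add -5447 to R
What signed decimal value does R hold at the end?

-2779

Start: R = -2295 = 11011100001001.
R = -2295 + 4963 = 2668 = 00101001101100
R = 2668 + (-5447) = -2779 = 11010100100101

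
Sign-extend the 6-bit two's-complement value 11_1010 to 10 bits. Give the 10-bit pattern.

1111111010

MSB of 111010 is 1; replicate it into the new high bits.
1111|111010 → 1111111010 (still -6).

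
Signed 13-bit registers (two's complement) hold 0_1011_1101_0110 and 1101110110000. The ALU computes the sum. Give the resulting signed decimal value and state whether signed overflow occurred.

1926; no overflow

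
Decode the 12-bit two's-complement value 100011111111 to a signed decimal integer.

MSB is 1, so the value is negative.
Invert: 011100000000. Add 1: 011100000001 = 1793. So the value is −1793.

-1793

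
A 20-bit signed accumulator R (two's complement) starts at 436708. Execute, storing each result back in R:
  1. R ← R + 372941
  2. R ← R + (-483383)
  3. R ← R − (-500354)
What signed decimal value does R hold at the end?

-221956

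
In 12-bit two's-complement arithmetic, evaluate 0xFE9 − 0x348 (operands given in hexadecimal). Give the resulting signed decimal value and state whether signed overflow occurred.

-863; no overflow

0xFE9 = 111111101001 = -23 (signed)
0x348 = 001101001000 = 840 (signed)
Subtract via negate-and-add: invert 001101001000 + 1 = 110010111000 (i.e. -840).
  111111101001
+ 110010111000
= 110010100001  (discard carry-out 1)
Result 110010100001: MSB = 1 → 3233 − 4096 = -863.
Both addends (after negating the subtrahend) are negative and so is the stored result: no signed overflow.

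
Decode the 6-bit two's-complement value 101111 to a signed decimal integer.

-17

MSB is 1, so the value is negative.
Unsigned reading: 47. Subtract 2^6 = 64: 47 − 64 = -17.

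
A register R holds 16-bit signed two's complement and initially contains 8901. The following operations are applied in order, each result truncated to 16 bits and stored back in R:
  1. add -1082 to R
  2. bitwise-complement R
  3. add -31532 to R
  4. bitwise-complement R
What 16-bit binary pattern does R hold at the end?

Start: R = 8901 = 0010001011000101.
R = 8901 + (-1082) = 7819 = 0001111010001011
R = NOT 0001111010001011 = 1110000101110100 = -7820
R = -7820 + (-31532) = -39352; wraps to 26184 = 0110011001001000
R = NOT 0110011001001000 = 1001100110110111 = -26185

1001100110110111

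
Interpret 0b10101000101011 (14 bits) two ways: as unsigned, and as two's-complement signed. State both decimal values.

unsigned = 10795, signed = -5589

Unsigned: 10101000101011 = 10795.
Signed: MSB=1 → 10795 − 16384 = -5589.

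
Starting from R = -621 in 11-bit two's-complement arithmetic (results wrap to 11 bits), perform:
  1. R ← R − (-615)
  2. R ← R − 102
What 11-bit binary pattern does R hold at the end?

11110010100

Start: R = -621 = 10110010011.
R = -621 − (-615) = -6 = 11111111010
R = -6 − 102 = -108 = 11110010100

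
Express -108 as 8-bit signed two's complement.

|-108| = 108 = 01101100 in 8 bits.
Invert the bits: 10010011. Add 1: 10010100.
Check: 10010100 reads as 148 − 256 = -108.

10010100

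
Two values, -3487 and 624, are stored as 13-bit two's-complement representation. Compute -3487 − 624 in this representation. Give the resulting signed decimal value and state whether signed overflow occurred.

4081; overflow

-3487 → 1001001100001
624 → 0001001110000
Subtract via negate-and-add: invert 0001001110000 + 1 = 1110110010000 (i.e. -624).
  1001001100001
+ 1110110010000
= 0111111110001  (discard carry-out 1)
Result 0111111110001: MSB = 0 → value 4081.
Both addends (after negating the subtrahend) are negative but the stored result is non-negative: signed overflow. The true value -3487 − 624 = -4111 lies outside [-4096, 4095].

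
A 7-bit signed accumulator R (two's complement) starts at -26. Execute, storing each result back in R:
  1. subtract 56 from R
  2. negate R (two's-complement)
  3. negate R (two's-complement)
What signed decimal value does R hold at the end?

46

Start: R = -26 = 1100110.
R = -26 − 56 = -82; wraps to 46 = 0101110
R = −(46) = -46 = 1010010
R = −(-46) = 46 = 0101110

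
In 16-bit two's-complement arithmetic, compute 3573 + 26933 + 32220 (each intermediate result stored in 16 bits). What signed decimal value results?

-2810

3573 + 26933 = 30506 (0111011100101010)
30506 + 32220 = 62726 → wraps to -2810 (1111010100000110)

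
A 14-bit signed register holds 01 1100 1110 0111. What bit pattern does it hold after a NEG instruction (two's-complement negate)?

10001100011001

Invert: 10001100011000. Add 1: 10001100011001.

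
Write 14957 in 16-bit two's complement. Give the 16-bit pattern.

0011101001101101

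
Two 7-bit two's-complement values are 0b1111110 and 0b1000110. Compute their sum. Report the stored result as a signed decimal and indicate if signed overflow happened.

-60; no overflow

0b1111110 → 1111110 = -2 (signed)
0b1000110 → 1000110 = -58 (signed)
  1111110
+ 1000110
= 1000100  (discard carry-out 1)
Result 1000100: MSB = 1 → 68 − 128 = -60.
Both addends are negative and so is the stored result: no signed overflow.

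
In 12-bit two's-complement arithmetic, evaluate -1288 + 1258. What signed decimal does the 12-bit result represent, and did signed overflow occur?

-1288 → 101011111000
1258 → 010011101010
  101011111000
+ 010011101010
= 111111100010
Result 111111100010: MSB = 1 → 4066 − 4096 = -30.
Addends have opposite signs, so signed overflow cannot occur.

-30; no overflow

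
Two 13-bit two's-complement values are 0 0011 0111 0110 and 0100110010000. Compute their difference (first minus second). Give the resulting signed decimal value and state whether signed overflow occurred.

-1562; no overflow

0 0011 0111 0110 → 0001101110110 = 886 (signed)
0100110010000 = 2448 (signed)
Subtract via negate-and-add: invert 0100110010000 + 1 = 1011001110000 (i.e. -2448).
  0001101110110
+ 1011001110000
= 1100111100110
Result 1100111100110: MSB = 1 → 6630 − 8192 = -1562.
Addends (after negating the subtrahend) have opposite signs, so signed overflow cannot occur.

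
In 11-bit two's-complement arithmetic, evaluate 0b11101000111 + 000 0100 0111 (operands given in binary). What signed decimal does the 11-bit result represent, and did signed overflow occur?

0b11101000111 → 11101000111 = -185 (signed)
000 0100 0111 → 00001000111 = 71 (signed)
  11101000111
+ 00001000111
= 11110001110
Result 11110001110: MSB = 1 → 1934 − 2048 = -114.
Addends have opposite signs, so signed overflow cannot occur.

-114; no overflow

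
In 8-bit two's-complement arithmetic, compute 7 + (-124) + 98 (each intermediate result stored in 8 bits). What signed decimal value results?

-19

7 + (-124) = -117 (10001011)
-117 + 98 = -19 (11101101)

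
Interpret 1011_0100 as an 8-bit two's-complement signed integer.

MSB is 1, so the value is negative.
Unsigned reading: 180. Subtract 2^8 = 256: 180 − 256 = -76.

-76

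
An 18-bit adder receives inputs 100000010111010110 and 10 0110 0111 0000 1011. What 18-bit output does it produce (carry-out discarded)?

  100000010111010110
+ 100110011100001011
= 000110110011100001  (discard carry-out 1)

000110110011100001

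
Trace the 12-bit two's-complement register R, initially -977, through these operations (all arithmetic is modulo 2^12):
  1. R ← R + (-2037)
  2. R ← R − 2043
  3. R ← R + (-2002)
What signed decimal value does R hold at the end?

1133

Start: R = -977 = 110000101111.
R = -977 + (-2037) = -3014; wraps to 1082 = 010000111010
R = 1082 − 2043 = -961 = 110000111111
R = -961 + (-2002) = -2963; wraps to 1133 = 010001101101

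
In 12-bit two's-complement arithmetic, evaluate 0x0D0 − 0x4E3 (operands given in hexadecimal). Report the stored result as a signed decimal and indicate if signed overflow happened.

0x0D0 = 000011010000 = 208 (signed)
0x4E3 = 010011100011 = 1251 (signed)
Subtract via negate-and-add: invert 010011100011 + 1 = 101100011101 (i.e. -1251).
  000011010000
+ 101100011101
= 101111101101
Result 101111101101: MSB = 1 → 3053 − 4096 = -1043.
Addends (after negating the subtrahend) have opposite signs, so signed overflow cannot occur.

-1043; no overflow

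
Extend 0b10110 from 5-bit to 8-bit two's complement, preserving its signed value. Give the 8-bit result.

MSB of 10110 is 1; replicate it into the new high bits.
111|10110 → 11110110 (still -10).

11110110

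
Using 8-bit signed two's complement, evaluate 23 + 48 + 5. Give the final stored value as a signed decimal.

23 + 48 = 71 (01000111)
71 + 5 = 76 (01001100)

76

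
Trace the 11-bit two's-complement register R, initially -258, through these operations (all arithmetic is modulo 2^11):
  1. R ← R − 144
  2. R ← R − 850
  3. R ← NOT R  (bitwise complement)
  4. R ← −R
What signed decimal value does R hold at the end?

Start: R = -258 = 11011111110.
R = -258 − 144 = -402 = 11001101110
R = -402 − 850 = -1252; wraps to 796 = 01100011100
R = NOT 01100011100 = 10011100011 = -797
R = −(-797) = 797 = 01100011101

797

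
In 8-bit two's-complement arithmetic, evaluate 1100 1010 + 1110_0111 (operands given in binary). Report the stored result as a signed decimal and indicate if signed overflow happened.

-79; no overflow

1100 1010 → 11001010 = -54 (signed)
1110_0111 → 11100111 = -25 (signed)
  11001010
+ 11100111
= 10110001  (discard carry-out 1)
Result 10110001: MSB = 1 → 177 − 256 = -79.
Both addends are negative and so is the stored result: no signed overflow.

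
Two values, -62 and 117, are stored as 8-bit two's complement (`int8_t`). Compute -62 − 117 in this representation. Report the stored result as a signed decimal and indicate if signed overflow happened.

-62 → 11000010
117 → 01110101
Subtract via negate-and-add: invert 01110101 + 1 = 10001011 (i.e. -117).
  11000010
+ 10001011
= 01001101  (discard carry-out 1)
Result 01001101: MSB = 0 → value 77.
Both addends (after negating the subtrahend) are negative but the stored result is non-negative: signed overflow. The true value -62 − 117 = -179 lies outside [-128, 127].

77; overflow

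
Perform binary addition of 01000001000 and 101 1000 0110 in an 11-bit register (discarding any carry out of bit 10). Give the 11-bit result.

11110001110

  01000001000
+ 10110000110
= 11110001110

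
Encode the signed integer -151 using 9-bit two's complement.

101101001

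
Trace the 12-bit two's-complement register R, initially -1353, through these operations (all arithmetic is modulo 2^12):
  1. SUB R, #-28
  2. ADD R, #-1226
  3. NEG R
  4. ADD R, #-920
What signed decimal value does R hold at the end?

1631

Start: R = -1353 = 101010110111.
R = -1353 − (-28) = -1325 = 101011010011
R = -1325 + (-1226) = -2551; wraps to 1545 = 011000001001
R = −(1545) = -1545 = 100111110111
R = -1545 + (-920) = -2465; wraps to 1631 = 011001011111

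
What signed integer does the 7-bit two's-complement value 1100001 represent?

-31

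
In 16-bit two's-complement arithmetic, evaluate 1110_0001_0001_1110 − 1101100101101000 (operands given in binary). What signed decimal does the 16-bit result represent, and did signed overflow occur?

1974; no overflow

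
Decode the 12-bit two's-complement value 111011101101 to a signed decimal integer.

-275

MSB is 1, so the value is negative.
Invert: 000100010010. Add 1: 000100010011 = 275. So the value is −275.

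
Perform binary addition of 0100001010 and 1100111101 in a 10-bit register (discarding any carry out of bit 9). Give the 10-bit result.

  0100001010
+ 1100111101
= 0001000111  (discard carry-out 1)

0001000111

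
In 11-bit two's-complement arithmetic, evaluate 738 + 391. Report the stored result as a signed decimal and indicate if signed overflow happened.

-919; overflow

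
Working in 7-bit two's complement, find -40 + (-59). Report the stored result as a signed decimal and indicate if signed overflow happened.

-40 → 1011000
-59 → 1000101
  1011000
+ 1000101
= 0011101  (discard carry-out 1)
Result 0011101: MSB = 0 → value 29.
Both addends are negative but the stored result is non-negative: signed overflow. The true value -40 + (-59) = -99 lies outside [-64, 63].

29; overflow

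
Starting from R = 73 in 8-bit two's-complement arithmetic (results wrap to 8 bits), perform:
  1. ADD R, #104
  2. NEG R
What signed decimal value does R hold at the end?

79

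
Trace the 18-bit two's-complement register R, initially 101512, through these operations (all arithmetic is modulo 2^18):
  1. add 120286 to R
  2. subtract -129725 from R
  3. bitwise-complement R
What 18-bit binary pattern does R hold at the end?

Start: R = 101512 = 011000110010001000.
R = 101512 + 120286 = 221798; wraps to -40346 = 110110001001100110
R = -40346 − (-129725) = 89379 = 010101110100100011
R = NOT 010101110100100011 = 101010001011011100 = -89380

101010001011011100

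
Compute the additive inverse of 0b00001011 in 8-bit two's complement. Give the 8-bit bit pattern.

11110101

Invert: 11110100. Add 1: 11110101.
Check: 00001011 = 11, 11110101 = -11.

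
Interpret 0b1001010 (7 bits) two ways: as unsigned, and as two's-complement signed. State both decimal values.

unsigned = 74, signed = -54

Unsigned: 1001010 = 74.
Signed: MSB=1 → 74 − 128 = -54.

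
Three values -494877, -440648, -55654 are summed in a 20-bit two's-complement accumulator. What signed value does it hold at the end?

57397

-494877 + (-440648) = -935525 → wraps to 113051 (00011011100110011011)
113051 + (-55654) = 57397 (00001110000000110101)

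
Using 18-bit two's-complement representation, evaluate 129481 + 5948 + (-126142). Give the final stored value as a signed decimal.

9287

129481 + 5948 = 135429 → wraps to -126715 (100001000100000101)
-126715 + (-126142) = -252857 → wraps to 9287 (000010010001000111)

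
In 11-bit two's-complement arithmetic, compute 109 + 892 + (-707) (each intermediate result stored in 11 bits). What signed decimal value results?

294

109 + 892 = 1001 (01111101001)
1001 + (-707) = 294 (00100100110)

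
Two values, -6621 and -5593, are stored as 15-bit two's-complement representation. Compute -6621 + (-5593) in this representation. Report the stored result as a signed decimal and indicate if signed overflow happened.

-6621 → 110011000100011
-5593 → 110101000100111
  110011000100011
+ 110101000100111
= 101000001001010  (discard carry-out 1)
Result 101000001001010: MSB = 1 → 20554 − 32768 = -12214.
Both addends are negative and so is the stored result: no signed overflow.

-12214; no overflow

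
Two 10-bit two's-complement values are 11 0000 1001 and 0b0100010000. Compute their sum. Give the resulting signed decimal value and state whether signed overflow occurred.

25; no overflow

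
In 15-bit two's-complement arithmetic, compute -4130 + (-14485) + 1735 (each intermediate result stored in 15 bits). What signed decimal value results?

15888

-4130 + (-14485) = -18615 → wraps to 14153 (011011101001001)
14153 + 1735 = 15888 (011111000010000)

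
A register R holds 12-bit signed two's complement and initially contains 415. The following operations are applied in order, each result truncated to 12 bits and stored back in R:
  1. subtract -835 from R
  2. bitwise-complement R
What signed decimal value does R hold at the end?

Start: R = 415 = 000110011111.
R = 415 − (-835) = 1250 = 010011100010
R = NOT 010011100010 = 101100011101 = -1251

-1251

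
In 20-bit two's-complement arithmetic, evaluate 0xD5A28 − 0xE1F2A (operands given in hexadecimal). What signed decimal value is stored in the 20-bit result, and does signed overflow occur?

0xD5A28 = 11010101101000101000 = -173528 (signed)
0xE1F2A = 11100001111100101010 = -123094 (signed)
Subtract via negate-and-add: invert 11100001111100101010 + 1 = 00011110000011010110 (i.e. 123094).
  11010101101000101000
+ 00011110000011010110
= 11110011101011111110
Result 11110011101011111110: MSB = 1 → 998142 − 1048576 = -50434.
Addends (after negating the subtrahend) have opposite signs, so signed overflow cannot occur.

-50434; no overflow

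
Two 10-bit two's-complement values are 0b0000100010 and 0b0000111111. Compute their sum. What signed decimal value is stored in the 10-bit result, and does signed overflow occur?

0b0000100010 → 0000100010 = 34 (signed)
0b0000111111 → 0000111111 = 63 (signed)
  0000100010
+ 0000111111
= 0001100001
Result 0001100001: MSB = 0 → value 97.
Both addends are non-negative and so is the stored result: no signed overflow.

97; no overflow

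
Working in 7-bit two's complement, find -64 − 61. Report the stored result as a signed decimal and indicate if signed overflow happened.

3; overflow

-64 → 1000000
61 → 0111101
Subtract via negate-and-add: invert 0111101 + 1 = 1000011 (i.e. -61).
  1000000
+ 1000011
= 0000011  (discard carry-out 1)
Result 0000011: MSB = 0 → value 3.
Both addends (after negating the subtrahend) are negative but the stored result is non-negative: signed overflow. The true value -64 − 61 = -125 lies outside [-64, 63].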